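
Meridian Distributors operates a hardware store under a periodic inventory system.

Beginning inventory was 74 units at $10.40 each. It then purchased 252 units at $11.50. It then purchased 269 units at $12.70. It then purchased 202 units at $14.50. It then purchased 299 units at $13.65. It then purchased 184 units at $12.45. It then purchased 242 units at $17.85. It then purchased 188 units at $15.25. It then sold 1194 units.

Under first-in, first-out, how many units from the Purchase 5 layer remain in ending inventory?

Sale 1 (1194) [FIFO — oldest first]: 74 @ $10.40 + 252 @ $11.50 + 269 @ $12.70 + 202 @ $14.50 + 299 @ $13.65 + 98 @ $12.45 = $15,314.35
Ending inventory: 86 @ $12.45 + 242 @ $17.85 + 188 @ $15.25 = $8,257.40
Check: goods available $23,571.75 = COGS $15,314.35 + ending $8,257.40

86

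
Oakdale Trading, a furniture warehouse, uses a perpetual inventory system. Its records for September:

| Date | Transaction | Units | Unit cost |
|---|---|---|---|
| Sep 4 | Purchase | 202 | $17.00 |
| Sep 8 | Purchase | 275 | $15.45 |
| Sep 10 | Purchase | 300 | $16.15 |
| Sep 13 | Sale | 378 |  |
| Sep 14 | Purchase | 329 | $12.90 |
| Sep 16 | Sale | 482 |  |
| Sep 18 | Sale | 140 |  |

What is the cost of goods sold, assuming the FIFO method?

COGS = $15,404.45

Sep 13, 378 sold [FIFO — oldest first]: 202 @ $17.00 + 176 @ $15.45 = $6,153.20
Sep 16, 482 sold [FIFO — oldest first]: 99 @ $15.45 + 300 @ $16.15 + 83 @ $12.90 = $7,445.25
Sep 18, 140 sold [FIFO — oldest first]: 140 @ $12.90 = $1,806.00
Total COGS = $6,153.20 + $7,445.25 + $1,806.00 = $15,404.45
Ending inventory: 106 @ $12.90 = $1,367.40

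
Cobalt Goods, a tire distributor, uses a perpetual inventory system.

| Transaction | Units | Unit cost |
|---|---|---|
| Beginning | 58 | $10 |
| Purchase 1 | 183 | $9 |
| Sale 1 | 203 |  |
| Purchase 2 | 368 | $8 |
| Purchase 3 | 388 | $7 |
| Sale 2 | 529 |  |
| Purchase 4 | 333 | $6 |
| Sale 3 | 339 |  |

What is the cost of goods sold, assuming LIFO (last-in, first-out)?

COGS = $7,737

Sale 1 (203) [LIFO — newest first]: 183 @ $9 + 20 @ $10 = $1,847
Sale 2 (529) [LIFO — newest first]: 388 @ $7 + 141 @ $8 = $3,844
Sale 3 (339) [LIFO — newest first]: 333 @ $6 + 6 @ $8 = $2,046
Total COGS = $1,847 + $3,844 + $2,046 = $7,737
Ending inventory: 38 @ $10 + 221 @ $8 = $2,148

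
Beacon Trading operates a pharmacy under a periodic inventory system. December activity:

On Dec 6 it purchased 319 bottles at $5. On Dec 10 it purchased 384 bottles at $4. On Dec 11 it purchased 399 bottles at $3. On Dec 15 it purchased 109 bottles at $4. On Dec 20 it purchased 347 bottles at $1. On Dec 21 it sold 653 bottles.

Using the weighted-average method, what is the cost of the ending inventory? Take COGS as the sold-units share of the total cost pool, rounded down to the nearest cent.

Ending inventory = $2,968.85

Dec 21, sell 653: 653/1558 × $5,111.00 → $2,142.15
Ending inventory (cost pool remaining) = $2,968.85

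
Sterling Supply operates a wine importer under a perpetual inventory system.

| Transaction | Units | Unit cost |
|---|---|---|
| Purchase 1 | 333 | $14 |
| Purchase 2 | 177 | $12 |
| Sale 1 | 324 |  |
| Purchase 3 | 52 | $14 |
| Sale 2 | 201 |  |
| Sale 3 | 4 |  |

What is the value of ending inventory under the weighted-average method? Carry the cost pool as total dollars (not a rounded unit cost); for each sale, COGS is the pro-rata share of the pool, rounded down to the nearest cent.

After Purchase 1: 333 on hand, pool $4,662.00 (≈ $14.0000 each)
After Purchase 2: 510 on hand, pool $6,786.00 (≈ $13.3059 each)
Sale 1, sell 324: 324/510 × $6,786.00 → $4,311.10
After Purchase 3: 238 on hand, pool $3,202.90 (≈ $13.4576 each)
Sale 2, sell 201: 201/238 × $3,202.90 → $2,704.97
Sale 3, sell 4: 4/37 × $497.93 → $53.83
Total COGS = $4,311.10 + $2,704.97 + $53.83 = $7,069.90
Ending inventory (cost pool remaining) = $444.10

Ending inventory = $444.10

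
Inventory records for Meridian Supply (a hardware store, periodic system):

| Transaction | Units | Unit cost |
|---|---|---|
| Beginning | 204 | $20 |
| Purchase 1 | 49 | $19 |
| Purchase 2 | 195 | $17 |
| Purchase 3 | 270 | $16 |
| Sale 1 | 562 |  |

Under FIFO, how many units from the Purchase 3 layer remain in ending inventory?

Sale 1 (562) [FIFO — oldest first]: 204 @ $20 + 49 @ $19 + 195 @ $17 + 114 @ $16 = $10,150
Ending inventory: 156 @ $16 = $2,496

156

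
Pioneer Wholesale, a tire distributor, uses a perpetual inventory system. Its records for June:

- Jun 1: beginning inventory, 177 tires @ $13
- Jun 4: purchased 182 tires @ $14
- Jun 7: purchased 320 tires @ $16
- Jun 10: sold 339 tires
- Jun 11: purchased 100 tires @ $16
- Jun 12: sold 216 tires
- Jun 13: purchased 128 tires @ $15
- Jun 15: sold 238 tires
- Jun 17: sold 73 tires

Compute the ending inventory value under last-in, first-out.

Ending inventory = $533

Jun 10, 339 sold [LIFO — newest first]: 320 @ $16 + 19 @ $14 = $5,386
Jun 12, 216 sold [LIFO — newest first]: 100 @ $16 + 116 @ $14 = $3,224
Jun 15, 238 sold [LIFO — newest first]: 128 @ $15 + 47 @ $14 + 63 @ $13 = $3,397
Jun 17, 73 sold [LIFO — newest first]: 73 @ $13 = $949
Total COGS = $5,386 + $3,224 + $3,397 + $949 = $12,956
Ending inventory: 41 @ $13 = $533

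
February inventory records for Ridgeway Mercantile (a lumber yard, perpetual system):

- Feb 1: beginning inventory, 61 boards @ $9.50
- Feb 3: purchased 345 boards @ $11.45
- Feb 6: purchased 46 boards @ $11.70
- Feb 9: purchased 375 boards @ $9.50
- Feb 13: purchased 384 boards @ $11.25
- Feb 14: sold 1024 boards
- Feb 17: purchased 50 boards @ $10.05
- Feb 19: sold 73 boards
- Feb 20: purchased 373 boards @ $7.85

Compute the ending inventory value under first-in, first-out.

Feb 14, 1024 sold [FIFO — oldest first]: 61 @ $9.50 + 345 @ $11.45 + 46 @ $11.70 + 375 @ $9.50 + 197 @ $11.25 = $10,846.70
Feb 19, 73 sold [FIFO — oldest first]: 73 @ $11.25 = $821.25
Total COGS = $10,846.70 + $821.25 = $11,667.95
Ending inventory: 114 @ $11.25 + 50 @ $10.05 + 373 @ $7.85 = $4,713.05

Ending inventory = $4,713.05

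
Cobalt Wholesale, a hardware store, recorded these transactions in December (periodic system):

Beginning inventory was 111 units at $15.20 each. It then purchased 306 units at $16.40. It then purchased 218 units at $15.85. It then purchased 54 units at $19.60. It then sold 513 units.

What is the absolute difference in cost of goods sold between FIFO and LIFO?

FIFO COGS: 111 @ $15.20 + 306 @ $16.40 + 96 @ $15.85 = $8,227.20
LIFO COGS: 54 @ $19.60 + 218 @ $15.85 + 241 @ $16.40 = $8,466.10
Difference = |$8,227.20 − $8,466.10| = $238.90

$238.90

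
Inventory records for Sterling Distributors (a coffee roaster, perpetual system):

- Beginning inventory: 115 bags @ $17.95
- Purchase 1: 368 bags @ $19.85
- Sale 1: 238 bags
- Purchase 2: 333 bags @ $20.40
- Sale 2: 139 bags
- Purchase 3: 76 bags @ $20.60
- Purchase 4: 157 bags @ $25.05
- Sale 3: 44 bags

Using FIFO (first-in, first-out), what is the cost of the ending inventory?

Ending inventory = $13,522.35

Sale 1 (238) [FIFO — oldest first]: 115 @ $17.95 + 123 @ $19.85 = $4,505.80
Sale 2 (139) [FIFO — oldest first]: 139 @ $19.85 = $2,759.15
Sale 3 (44) [FIFO — oldest first]: 44 @ $19.85 = $873.40
Total COGS = $4,505.80 + $2,759.15 + $873.40 = $8,138.35
Ending inventory: 62 @ $19.85 + 333 @ $20.40 + 76 @ $20.60 + 157 @ $25.05 = $13,522.35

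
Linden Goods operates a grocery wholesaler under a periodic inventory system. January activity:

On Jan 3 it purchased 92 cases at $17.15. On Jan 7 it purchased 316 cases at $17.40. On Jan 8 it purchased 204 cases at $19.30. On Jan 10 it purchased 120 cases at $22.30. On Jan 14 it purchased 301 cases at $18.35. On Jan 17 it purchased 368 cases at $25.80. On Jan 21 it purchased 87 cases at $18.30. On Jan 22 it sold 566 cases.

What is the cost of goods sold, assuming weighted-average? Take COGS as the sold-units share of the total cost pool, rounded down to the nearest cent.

COGS = $11,525.11

Jan 22, sell 566: 566/1488 × $30,299.25 → $11,525.11
Ending inventory (cost pool remaining) = $18,774.14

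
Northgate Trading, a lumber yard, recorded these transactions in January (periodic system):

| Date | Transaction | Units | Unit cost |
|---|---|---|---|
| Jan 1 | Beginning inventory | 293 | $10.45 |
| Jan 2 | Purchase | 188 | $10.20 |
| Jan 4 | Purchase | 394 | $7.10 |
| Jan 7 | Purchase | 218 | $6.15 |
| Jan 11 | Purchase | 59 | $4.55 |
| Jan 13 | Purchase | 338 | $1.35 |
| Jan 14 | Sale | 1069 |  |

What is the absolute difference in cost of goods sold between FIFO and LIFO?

$3,495.10

FIFO COGS: 293 @ $10.45 + 188 @ $10.20 + 394 @ $7.10 + 194 @ $6.15 = $8,969.95
LIFO COGS: 338 @ $1.35 + 59 @ $4.55 + 218 @ $6.15 + 394 @ $7.10 + 60 @ $10.20 = $5,474.85
Difference = |$8,969.95 − $5,474.85| = $3,495.10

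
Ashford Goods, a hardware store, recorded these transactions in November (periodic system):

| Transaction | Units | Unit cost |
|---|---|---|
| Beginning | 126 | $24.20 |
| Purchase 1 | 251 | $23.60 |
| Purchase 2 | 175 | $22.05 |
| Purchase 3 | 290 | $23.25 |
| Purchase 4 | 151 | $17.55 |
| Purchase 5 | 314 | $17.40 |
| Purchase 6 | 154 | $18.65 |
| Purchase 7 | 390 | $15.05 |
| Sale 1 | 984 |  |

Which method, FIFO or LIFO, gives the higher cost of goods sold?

FIFO COGS: 126 @ $24.20 + 251 @ $23.60 + 175 @ $22.05 + 290 @ $23.25 + 142 @ $17.55 = $22,066.15
LIFO COGS: 390 @ $15.05 + 154 @ $18.65 + 314 @ $17.40 + 126 @ $17.55 = $16,416.50

FIFO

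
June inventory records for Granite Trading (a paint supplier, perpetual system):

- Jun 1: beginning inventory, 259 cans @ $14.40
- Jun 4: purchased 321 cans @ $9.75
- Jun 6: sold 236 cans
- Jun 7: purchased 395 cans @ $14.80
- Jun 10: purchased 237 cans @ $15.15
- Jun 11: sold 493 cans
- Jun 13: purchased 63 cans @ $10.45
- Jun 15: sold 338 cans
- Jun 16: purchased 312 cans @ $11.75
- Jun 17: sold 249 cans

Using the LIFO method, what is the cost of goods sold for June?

Jun 6, 236 sold [LIFO — newest first]: 236 @ $9.75 = $2,301.00
Jun 11, 493 sold [LIFO — newest first]: 237 @ $15.15 + 256 @ $14.80 = $7,379.35
Jun 15, 338 sold [LIFO — newest first]: 63 @ $10.45 + 139 @ $14.80 + 85 @ $9.75 + 51 @ $14.40 = $4,278.70
Jun 17, 249 sold [LIFO — newest first]: 249 @ $11.75 = $2,925.75
Total COGS = $2,301.00 + $7,379.35 + $4,278.70 + $2,925.75 = $16,884.80
Ending inventory: 208 @ $14.40 + 63 @ $11.75 = $3,735.45
Check: goods available $20,620.25 = COGS $16,884.80 + ending $3,735.45

COGS = $16,884.80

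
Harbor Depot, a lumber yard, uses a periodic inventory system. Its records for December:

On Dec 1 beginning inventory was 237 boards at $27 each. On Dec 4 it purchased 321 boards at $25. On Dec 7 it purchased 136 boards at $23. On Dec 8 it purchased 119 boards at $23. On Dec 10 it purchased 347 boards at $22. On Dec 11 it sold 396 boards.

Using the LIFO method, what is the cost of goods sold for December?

COGS = $8,761

Dec 11, 396 sold [LIFO — newest first]: 347 @ $22 + 49 @ $23 = $8,761
Ending inventory: 237 @ $27 + 321 @ $25 + 136 @ $23 + 70 @ $23 = $19,162
Check: goods available $27,923 = COGS $8,761 + ending $19,162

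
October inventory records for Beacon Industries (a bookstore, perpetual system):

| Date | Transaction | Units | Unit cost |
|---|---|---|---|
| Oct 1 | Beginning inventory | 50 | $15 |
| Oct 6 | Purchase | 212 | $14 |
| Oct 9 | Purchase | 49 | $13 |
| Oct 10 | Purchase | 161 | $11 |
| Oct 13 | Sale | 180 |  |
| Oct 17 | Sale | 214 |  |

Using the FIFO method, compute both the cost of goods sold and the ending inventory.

COGS = $5,268; ending inventory = $858

Oct 13, 180 sold [FIFO — oldest first]: 50 @ $15 + 130 @ $14 = $2,570
Oct 17, 214 sold [FIFO — oldest first]: 82 @ $14 + 49 @ $13 + 83 @ $11 = $2,698
Total COGS = $2,570 + $2,698 = $5,268
Ending inventory: 78 @ $11 = $858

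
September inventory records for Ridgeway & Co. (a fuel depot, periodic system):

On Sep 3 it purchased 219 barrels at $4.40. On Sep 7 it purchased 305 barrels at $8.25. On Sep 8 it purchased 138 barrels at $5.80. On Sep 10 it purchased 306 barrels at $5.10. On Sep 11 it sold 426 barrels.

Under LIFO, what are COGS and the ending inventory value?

Sep 11, 426 sold [LIFO — newest first]: 306 @ $5.10 + 120 @ $5.80 = $2,256.60
Ending inventory: 219 @ $4.40 + 305 @ $8.25 + 18 @ $5.80 = $3,584.25

COGS = $2,256.60; ending inventory = $3,584.25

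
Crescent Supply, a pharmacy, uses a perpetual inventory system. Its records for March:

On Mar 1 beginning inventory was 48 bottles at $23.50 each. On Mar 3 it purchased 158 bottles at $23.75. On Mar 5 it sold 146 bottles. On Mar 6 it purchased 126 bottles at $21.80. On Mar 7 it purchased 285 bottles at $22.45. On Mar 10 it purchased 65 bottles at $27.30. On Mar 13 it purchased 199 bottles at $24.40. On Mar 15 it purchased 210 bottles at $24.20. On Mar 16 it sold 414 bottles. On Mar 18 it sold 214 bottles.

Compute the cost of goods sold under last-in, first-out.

Mar 5, 146 sold [LIFO — newest first]: 146 @ $23.75 = $3,467.50
Mar 16, 414 sold [LIFO — newest first]: 210 @ $24.20 + 199 @ $24.40 + 5 @ $27.30 = $10,074.10
Mar 18, 214 sold [LIFO — newest first]: 60 @ $27.30 + 154 @ $22.45 = $5,095.30
Total COGS = $3,467.50 + $10,074.10 + $5,095.30 = $18,636.90
Ending inventory: 48 @ $23.50 + 12 @ $23.75 + 126 @ $21.80 + 131 @ $22.45 = $7,100.75
Check: goods available $25,737.65 = COGS $18,636.90 + ending $7,100.75

COGS = $18,636.90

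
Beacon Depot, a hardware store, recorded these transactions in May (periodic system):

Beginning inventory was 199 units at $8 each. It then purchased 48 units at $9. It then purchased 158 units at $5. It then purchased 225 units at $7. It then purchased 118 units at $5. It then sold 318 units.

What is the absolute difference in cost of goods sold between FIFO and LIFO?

FIFO COGS: 199 @ $8 + 48 @ $9 + 71 @ $5 = $2,379
LIFO COGS: 118 @ $5 + 200 @ $7 = $1,990
Difference = |$2,379 − $1,990| = $389

$389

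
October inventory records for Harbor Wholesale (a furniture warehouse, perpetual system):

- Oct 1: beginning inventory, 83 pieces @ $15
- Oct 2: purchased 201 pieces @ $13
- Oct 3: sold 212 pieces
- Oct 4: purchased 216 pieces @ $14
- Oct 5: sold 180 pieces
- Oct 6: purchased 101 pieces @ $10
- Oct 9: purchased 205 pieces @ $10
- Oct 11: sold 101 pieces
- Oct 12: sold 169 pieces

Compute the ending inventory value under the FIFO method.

Oct 3, 212 sold [FIFO — oldest first]: 83 @ $15 + 129 @ $13 = $2,922
Oct 5, 180 sold [FIFO — oldest first]: 72 @ $13 + 108 @ $14 = $2,448
Oct 11, 101 sold [FIFO — oldest first]: 101 @ $14 = $1,414
Oct 12, 169 sold [FIFO — oldest first]: 7 @ $14 + 101 @ $10 + 61 @ $10 = $1,718
Total COGS = $2,922 + $2,448 + $1,414 + $1,718 = $8,502
Ending inventory: 144 @ $10 = $1,440
Check: goods available $9,942 = COGS $8,502 + ending $1,440

Ending inventory = $1,440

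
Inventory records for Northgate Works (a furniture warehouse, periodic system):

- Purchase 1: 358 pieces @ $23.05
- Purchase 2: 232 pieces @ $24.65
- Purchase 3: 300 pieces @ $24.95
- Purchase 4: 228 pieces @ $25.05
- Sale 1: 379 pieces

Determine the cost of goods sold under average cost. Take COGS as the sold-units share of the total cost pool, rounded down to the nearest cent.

Sale 1, sell 379: 379/1118 × $27,167.10 → $9,209.59
Ending inventory (cost pool remaining) = $17,957.51
Check: goods available $27,167.10 = COGS $9,209.59 + ending $17,957.51

COGS = $9,209.59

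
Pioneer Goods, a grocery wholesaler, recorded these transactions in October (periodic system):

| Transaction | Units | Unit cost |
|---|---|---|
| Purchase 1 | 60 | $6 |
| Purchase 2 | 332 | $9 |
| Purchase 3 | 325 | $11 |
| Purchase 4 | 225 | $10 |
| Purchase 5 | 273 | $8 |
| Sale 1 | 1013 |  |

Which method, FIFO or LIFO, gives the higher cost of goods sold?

FIFO

FIFO COGS: 60 @ $6 + 332 @ $9 + 325 @ $11 + 225 @ $10 + 71 @ $8 = $9,741
LIFO COGS: 273 @ $8 + 225 @ $10 + 325 @ $11 + 190 @ $9 = $9,719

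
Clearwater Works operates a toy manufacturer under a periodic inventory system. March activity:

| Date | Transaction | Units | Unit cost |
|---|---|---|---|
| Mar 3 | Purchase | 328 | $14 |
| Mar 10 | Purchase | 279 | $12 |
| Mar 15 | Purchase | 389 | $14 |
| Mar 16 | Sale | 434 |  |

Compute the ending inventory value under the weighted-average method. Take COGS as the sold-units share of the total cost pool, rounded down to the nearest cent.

Ending inventory = $7,553.15

Mar 16, sell 434: 434/996 × $13,386.00 → $5,832.85
Ending inventory (cost pool remaining) = $7,553.15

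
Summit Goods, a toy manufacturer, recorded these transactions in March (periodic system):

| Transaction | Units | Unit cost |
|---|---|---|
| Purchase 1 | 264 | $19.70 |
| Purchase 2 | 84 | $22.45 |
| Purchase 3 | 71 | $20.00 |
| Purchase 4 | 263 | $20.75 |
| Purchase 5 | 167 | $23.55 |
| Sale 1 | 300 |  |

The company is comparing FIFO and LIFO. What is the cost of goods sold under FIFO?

COGS = $6,009.00

FIFO COGS: 264 @ $19.70 + 36 @ $22.45 = $6,009.00
LIFO COGS: 167 @ $23.55 + 133 @ $20.75 = $6,692.60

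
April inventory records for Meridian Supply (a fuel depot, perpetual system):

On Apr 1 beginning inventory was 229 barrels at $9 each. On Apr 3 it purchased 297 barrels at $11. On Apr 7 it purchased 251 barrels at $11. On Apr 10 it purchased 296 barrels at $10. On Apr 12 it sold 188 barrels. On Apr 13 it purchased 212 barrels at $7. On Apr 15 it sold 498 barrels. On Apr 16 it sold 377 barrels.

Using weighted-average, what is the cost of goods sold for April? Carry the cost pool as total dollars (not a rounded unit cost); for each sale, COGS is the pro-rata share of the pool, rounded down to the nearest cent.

After Apr 1: 229 on hand, pool $2,061.00 (≈ $9.0000 each)
After Apr 3: 526 on hand, pool $5,328.00 (≈ $10.1293 each)
After Apr 7: 777 on hand, pool $8,089.00 (≈ $10.4106 each)
After Apr 10: 1073 on hand, pool $11,049.00 (≈ $10.2973 each)
Apr 12, sell 188: 188/1073 × $11,049.00 → $1,935.89
After Apr 13: 1097 on hand, pool $10,597.11 (≈ $9.6601 each)
Apr 15, sell 498: 498/1097 × $10,597.11 → $4,810.72
Apr 16, sell 377: 377/599 × $5,786.39 → $3,641.85
Total COGS = $1,935.89 + $4,810.72 + $3,641.85 = $10,388.46
Ending inventory (cost pool remaining) = $2,144.54

COGS = $10,388.46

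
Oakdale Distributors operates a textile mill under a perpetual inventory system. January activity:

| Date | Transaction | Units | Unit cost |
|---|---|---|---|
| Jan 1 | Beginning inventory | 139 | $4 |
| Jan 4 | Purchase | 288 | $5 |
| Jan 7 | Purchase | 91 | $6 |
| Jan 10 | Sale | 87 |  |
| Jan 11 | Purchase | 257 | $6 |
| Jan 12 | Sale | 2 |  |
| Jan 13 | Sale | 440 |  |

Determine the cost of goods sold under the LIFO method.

COGS = $2,993

Jan 10, 87 sold [LIFO — newest first]: 87 @ $6 = $522
Jan 12, 2 sold [LIFO — newest first]: 2 @ $6 = $12
Jan 13, 440 sold [LIFO — newest first]: 255 @ $6 + 4 @ $6 + 181 @ $5 = $2,459
Total COGS = $522 + $12 + $2,459 = $2,993
Ending inventory: 139 @ $4 + 107 @ $5 = $1,091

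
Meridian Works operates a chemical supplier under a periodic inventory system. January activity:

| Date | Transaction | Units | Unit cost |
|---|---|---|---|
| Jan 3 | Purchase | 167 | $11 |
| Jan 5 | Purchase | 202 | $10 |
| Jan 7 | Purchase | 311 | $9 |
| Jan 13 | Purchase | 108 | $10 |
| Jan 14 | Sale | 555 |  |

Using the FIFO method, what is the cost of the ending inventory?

Jan 14, 555 sold [FIFO — oldest first]: 167 @ $11 + 202 @ $10 + 186 @ $9 = $5,531
Ending inventory: 125 @ $9 + 108 @ $10 = $2,205

Ending inventory = $2,205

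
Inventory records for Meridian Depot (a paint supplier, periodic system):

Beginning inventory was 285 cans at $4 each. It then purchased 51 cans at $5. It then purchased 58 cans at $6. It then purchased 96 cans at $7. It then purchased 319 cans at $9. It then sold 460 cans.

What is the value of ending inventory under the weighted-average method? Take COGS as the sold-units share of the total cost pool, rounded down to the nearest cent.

Ending inventory = $2,280.37

Sale 1, sell 460: 460/809 × $5,286.00 → $3,005.63
Ending inventory (cost pool remaining) = $2,280.37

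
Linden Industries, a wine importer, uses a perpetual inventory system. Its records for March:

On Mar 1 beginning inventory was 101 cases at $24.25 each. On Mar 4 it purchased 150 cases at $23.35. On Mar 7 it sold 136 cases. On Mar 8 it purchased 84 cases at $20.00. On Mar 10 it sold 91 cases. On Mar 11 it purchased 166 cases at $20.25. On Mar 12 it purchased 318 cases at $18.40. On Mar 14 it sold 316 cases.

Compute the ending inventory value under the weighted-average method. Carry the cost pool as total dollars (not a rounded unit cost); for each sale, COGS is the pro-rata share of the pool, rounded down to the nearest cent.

Ending inventory = $5,410.16

After Mar 1: 101 on hand, pool $2,449.25 (≈ $24.2500 each)
After Mar 4: 251 on hand, pool $5,951.75 (≈ $23.7122 each)
Mar 7, sell 136: 136/251 × $5,951.75 → $3,224.85
After Mar 8: 199 on hand, pool $4,406.90 (≈ $22.1452 each)
Mar 10, sell 91: 91/199 × $4,406.90 → $2,015.21
After Mar 11: 274 on hand, pool $5,753.19 (≈ $20.9970 each)
After Mar 12: 592 on hand, pool $11,604.39 (≈ $19.6020 each)
Mar 14, sell 316: 316/592 × $11,604.39 → $6,194.23
Total COGS = $3,224.85 + $2,015.21 + $6,194.23 = $11,434.29
Ending inventory (cost pool remaining) = $5,410.16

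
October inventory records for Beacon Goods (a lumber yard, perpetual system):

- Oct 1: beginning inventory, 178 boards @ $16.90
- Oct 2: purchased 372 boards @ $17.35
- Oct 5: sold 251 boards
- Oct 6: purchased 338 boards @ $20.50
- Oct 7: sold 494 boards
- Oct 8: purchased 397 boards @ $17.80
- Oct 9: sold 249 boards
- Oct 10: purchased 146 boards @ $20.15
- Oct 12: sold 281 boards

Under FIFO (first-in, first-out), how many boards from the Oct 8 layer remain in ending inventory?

Oct 5, 251 sold [FIFO — oldest first]: 178 @ $16.90 + 73 @ $17.35 = $4,274.75
Oct 7, 494 sold [FIFO — oldest first]: 299 @ $17.35 + 195 @ $20.50 = $9,185.15
Oct 9, 249 sold [FIFO — oldest first]: 143 @ $20.50 + 106 @ $17.80 = $4,818.30
Oct 12, 281 sold [FIFO — oldest first]: 281 @ $17.80 = $5,001.80
Total COGS = $4,274.75 + $9,185.15 + $4,818.30 + $5,001.80 = $23,280.00
Ending inventory: 10 @ $17.80 + 146 @ $20.15 = $3,119.90

10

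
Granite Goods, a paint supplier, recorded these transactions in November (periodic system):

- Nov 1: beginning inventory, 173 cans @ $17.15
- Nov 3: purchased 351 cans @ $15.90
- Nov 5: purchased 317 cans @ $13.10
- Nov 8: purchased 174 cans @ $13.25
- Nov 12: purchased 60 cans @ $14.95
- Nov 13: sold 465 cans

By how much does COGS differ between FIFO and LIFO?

$1,381.15

FIFO COGS: 173 @ $17.15 + 292 @ $15.90 = $7,609.75
LIFO COGS: 60 @ $14.95 + 174 @ $13.25 + 231 @ $13.10 = $6,228.60
Difference = |$7,609.75 − $6,228.60| = $1,381.15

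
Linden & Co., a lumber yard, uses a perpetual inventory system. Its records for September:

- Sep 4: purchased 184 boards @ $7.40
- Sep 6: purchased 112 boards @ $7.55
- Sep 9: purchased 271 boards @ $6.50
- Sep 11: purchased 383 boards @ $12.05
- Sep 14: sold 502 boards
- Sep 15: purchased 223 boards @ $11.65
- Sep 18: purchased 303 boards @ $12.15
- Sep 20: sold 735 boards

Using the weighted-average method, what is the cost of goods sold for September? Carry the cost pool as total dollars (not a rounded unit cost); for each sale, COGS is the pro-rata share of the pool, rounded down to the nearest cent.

COGS = $12,329.12

After Sep 4: 184 on hand, pool $1,361.60 (≈ $7.4000 each)
After Sep 6: 296 on hand, pool $2,207.20 (≈ $7.4568 each)
After Sep 9: 567 on hand, pool $3,968.70 (≈ $6.9995 each)
After Sep 11: 950 on hand, pool $8,583.85 (≈ $9.0356 each)
Sep 14, sell 502: 502/950 × $8,583.85 → $4,535.88
After Sep 15: 671 on hand, pool $6,645.92 (≈ $9.9045 each)
After Sep 18: 974 on hand, pool $10,327.37 (≈ $10.6030 each)
Sep 20, sell 735: 735/974 × $10,327.37 → $7,793.24
Total COGS = $4,535.88 + $7,793.24 = $12,329.12
Ending inventory (cost pool remaining) = $2,534.13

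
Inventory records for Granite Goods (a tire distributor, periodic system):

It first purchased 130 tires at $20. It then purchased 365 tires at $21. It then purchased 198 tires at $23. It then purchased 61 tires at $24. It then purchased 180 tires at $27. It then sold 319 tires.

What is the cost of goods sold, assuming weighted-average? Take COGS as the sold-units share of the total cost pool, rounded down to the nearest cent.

Sale 1, sell 319: 319/934 × $21,143.00 → $7,221.21
Ending inventory (cost pool remaining) = $13,921.79

COGS = $7,221.21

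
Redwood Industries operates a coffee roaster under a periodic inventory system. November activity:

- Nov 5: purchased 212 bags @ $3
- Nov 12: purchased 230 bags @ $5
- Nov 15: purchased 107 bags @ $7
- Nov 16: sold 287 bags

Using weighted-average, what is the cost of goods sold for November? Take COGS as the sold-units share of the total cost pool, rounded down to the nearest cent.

Nov 16, sell 287: 287/549 × $2,535.00 → $1,325.21
Ending inventory (cost pool remaining) = $1,209.79

COGS = $1,325.21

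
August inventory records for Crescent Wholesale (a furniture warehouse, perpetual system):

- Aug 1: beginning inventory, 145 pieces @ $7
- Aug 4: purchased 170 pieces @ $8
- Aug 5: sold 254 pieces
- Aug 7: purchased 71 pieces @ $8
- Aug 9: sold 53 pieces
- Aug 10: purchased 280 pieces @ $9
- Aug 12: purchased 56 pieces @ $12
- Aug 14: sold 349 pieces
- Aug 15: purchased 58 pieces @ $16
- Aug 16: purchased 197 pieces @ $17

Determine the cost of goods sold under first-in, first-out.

Aug 5, 254 sold [FIFO — oldest first]: 145 @ $7 + 109 @ $8 = $1,887
Aug 9, 53 sold [FIFO — oldest first]: 53 @ $8 = $424
Aug 14, 349 sold [FIFO — oldest first]: 8 @ $8 + 71 @ $8 + 270 @ $9 = $3,062
Total COGS = $1,887 + $424 + $3,062 = $5,373
Ending inventory: 10 @ $9 + 56 @ $12 + 58 @ $16 + 197 @ $17 = $5,039
Check: goods available $10,412 = COGS $5,373 + ending $5,039

COGS = $5,373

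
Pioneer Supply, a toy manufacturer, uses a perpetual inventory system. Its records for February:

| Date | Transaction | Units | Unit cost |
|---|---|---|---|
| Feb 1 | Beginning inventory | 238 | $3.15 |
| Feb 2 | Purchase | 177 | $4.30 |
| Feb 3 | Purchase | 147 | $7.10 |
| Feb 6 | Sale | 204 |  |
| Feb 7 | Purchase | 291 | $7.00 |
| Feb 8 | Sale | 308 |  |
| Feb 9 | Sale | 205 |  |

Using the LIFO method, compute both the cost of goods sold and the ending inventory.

COGS = $4,163.10; ending inventory = $428.40

Feb 6, 204 sold [LIFO — newest first]: 147 @ $7.10 + 57 @ $4.30 = $1,288.80
Feb 8, 308 sold [LIFO — newest first]: 291 @ $7.00 + 17 @ $4.30 = $2,110.10
Feb 9, 205 sold [LIFO — newest first]: 103 @ $4.30 + 102 @ $3.15 = $764.20
Total COGS = $1,288.80 + $2,110.10 + $764.20 = $4,163.10
Ending inventory: 136 @ $3.15 = $428.40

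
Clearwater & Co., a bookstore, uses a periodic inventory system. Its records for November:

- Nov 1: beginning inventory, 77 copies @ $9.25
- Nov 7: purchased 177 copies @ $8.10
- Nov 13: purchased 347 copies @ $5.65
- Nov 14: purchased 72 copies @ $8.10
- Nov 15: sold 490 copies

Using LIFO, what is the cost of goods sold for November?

COGS = $3,118.85

Nov 15, 490 sold [LIFO — newest first]: 72 @ $8.10 + 347 @ $5.65 + 71 @ $8.10 = $3,118.85
Ending inventory: 77 @ $9.25 + 106 @ $8.10 = $1,570.85
Check: goods available $4,689.70 = COGS $3,118.85 + ending $1,570.85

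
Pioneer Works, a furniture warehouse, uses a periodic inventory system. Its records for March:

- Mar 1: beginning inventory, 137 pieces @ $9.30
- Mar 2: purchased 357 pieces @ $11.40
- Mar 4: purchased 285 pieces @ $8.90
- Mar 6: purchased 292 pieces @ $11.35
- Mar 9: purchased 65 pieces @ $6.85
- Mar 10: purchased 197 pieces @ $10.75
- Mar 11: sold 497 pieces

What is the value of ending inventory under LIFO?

Mar 11, 497 sold [LIFO — newest first]: 197 @ $10.75 + 65 @ $6.85 + 235 @ $11.35 = $5,230.25
Ending inventory: 137 @ $9.30 + 357 @ $11.40 + 285 @ $8.90 + 57 @ $11.35 = $8,527.35

Ending inventory = $8,527.35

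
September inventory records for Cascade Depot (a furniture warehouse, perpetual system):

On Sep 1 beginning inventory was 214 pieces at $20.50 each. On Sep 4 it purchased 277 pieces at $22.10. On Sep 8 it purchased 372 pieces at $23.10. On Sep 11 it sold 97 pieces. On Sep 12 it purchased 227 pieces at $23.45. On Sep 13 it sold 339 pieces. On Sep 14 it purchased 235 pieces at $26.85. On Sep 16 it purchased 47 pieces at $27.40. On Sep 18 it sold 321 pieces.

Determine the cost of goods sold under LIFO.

Sep 11, 97 sold [LIFO — newest first]: 97 @ $23.10 = $2,240.70
Sep 13, 339 sold [LIFO — newest first]: 227 @ $23.45 + 112 @ $23.10 = $7,910.35
Sep 18, 321 sold [LIFO — newest first]: 47 @ $27.40 + 235 @ $26.85 + 39 @ $23.10 = $8,498.45
Total COGS = $2,240.70 + $7,910.35 + $8,498.45 = $18,649.50
Ending inventory: 214 @ $20.50 + 277 @ $22.10 + 124 @ $23.10 = $13,373.10

COGS = $18,649.50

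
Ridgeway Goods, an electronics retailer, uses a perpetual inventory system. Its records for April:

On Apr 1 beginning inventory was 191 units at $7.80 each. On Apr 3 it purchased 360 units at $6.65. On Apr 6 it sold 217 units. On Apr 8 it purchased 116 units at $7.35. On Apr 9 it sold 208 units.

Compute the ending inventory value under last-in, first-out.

Apr 6, 217 sold [LIFO — newest first]: 217 @ $6.65 = $1,443.05
Apr 9, 208 sold [LIFO — newest first]: 116 @ $7.35 + 92 @ $6.65 = $1,464.40
Total COGS = $1,443.05 + $1,464.40 = $2,907.45
Ending inventory: 191 @ $7.80 + 51 @ $6.65 = $1,828.95
Check: goods available $4,736.40 = COGS $2,907.45 + ending $1,828.95

Ending inventory = $1,828.95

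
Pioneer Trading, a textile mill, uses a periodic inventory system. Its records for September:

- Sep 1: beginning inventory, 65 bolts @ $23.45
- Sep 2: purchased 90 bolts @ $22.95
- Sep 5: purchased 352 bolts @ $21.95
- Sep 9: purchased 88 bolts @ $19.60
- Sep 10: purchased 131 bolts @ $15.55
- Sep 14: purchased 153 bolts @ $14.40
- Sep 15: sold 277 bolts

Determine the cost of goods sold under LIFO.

Sep 15, 277 sold [LIFO — newest first]: 153 @ $14.40 + 124 @ $15.55 = $4,131.40
Ending inventory: 65 @ $23.45 + 90 @ $22.95 + 352 @ $21.95 + 88 @ $19.60 + 7 @ $15.55 = $13,149.80

COGS = $4,131.40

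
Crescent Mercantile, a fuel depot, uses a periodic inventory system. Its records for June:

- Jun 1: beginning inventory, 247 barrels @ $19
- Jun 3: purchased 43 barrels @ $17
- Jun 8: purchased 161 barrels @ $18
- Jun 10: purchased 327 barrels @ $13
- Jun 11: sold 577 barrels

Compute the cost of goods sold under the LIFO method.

COGS = $8,754

Jun 11, 577 sold [LIFO — newest first]: 327 @ $13 + 161 @ $18 + 43 @ $17 + 46 @ $19 = $8,754
Ending inventory: 201 @ $19 = $3,819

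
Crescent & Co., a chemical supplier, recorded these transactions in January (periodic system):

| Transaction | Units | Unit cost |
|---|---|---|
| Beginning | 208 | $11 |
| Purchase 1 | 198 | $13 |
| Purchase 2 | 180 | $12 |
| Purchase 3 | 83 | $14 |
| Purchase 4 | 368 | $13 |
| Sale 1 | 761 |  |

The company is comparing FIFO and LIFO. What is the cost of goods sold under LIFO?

COGS = $9,796

FIFO COGS: 208 @ $11 + 198 @ $13 + 180 @ $12 + 83 @ $14 + 92 @ $13 = $9,380
LIFO COGS: 368 @ $13 + 83 @ $14 + 180 @ $12 + 130 @ $13 = $9,796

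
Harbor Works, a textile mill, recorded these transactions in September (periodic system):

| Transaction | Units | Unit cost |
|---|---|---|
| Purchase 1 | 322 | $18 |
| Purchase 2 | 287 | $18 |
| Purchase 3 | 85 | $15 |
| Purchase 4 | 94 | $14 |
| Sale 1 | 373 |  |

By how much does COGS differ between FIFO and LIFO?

$631

FIFO COGS: 322 @ $18 + 51 @ $18 = $6,714
LIFO COGS: 94 @ $14 + 85 @ $15 + 194 @ $18 = $6,083
Difference = |$6,714 − $6,083| = $631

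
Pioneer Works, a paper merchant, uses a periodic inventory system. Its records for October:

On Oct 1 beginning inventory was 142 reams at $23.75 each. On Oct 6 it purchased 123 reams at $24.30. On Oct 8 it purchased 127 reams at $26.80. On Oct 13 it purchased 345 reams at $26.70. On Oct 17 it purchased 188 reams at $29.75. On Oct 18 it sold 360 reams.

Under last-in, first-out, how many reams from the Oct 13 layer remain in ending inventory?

173

Oct 18, 360 sold [LIFO — newest first]: 188 @ $29.75 + 172 @ $26.70 = $10,185.40
Ending inventory: 142 @ $23.75 + 123 @ $24.30 + 127 @ $26.80 + 173 @ $26.70 = $14,384.10
Check: goods available $24,569.50 = COGS $10,185.40 + ending $14,384.10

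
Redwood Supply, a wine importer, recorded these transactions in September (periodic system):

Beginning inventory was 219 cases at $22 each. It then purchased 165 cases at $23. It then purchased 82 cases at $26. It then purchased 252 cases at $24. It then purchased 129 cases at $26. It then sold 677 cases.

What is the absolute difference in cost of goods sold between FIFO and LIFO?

FIFO COGS: 219 @ $22 + 165 @ $23 + 82 @ $26 + 211 @ $24 = $15,809
LIFO COGS: 129 @ $26 + 252 @ $24 + 82 @ $26 + 165 @ $23 + 49 @ $22 = $16,407
Difference = |$15,809 − $16,407| = $598

$598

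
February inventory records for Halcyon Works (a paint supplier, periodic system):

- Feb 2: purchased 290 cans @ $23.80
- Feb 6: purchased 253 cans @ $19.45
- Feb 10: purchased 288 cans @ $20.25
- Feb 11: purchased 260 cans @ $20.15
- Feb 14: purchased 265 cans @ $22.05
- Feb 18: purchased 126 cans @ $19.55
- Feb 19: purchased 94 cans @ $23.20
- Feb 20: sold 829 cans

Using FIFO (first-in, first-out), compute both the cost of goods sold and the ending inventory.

COGS = $17,614.35; ending inventory = $15,766.85

Feb 20, 829 sold [FIFO — oldest first]: 290 @ $23.80 + 253 @ $19.45 + 286 @ $20.25 = $17,614.35
Ending inventory: 2 @ $20.25 + 260 @ $20.15 + 265 @ $22.05 + 126 @ $19.55 + 94 @ $23.20 = $15,766.85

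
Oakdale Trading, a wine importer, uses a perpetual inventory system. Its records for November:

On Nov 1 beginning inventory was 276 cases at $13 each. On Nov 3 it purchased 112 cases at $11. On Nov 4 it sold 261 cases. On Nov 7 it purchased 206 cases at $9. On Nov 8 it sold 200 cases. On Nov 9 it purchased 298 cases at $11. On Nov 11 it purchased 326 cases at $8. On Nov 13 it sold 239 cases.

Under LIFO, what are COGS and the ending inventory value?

COGS = $6,881; ending inventory = $5,679

Nov 4, 261 sold [LIFO — newest first]: 112 @ $11 + 149 @ $13 = $3,169
Nov 8, 200 sold [LIFO — newest first]: 200 @ $9 = $1,800
Nov 13, 239 sold [LIFO — newest first]: 239 @ $8 = $1,912
Total COGS = $3,169 + $1,800 + $1,912 = $6,881
Ending inventory: 127 @ $13 + 6 @ $9 + 298 @ $11 + 87 @ $8 = $5,679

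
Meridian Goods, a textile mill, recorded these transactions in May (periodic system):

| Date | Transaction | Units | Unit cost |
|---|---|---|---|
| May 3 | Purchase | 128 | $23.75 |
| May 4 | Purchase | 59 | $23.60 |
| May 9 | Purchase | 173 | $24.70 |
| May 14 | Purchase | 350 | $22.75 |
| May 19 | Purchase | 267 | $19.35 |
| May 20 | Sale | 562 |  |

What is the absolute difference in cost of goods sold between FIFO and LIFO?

FIFO COGS: 128 @ $23.75 + 59 @ $23.60 + 173 @ $24.70 + 202 @ $22.75 = $13,301.00
LIFO COGS: 267 @ $19.35 + 295 @ $22.75 = $11,877.70
Difference = |$13,301.00 − $11,877.70| = $1,423.30

$1,423.30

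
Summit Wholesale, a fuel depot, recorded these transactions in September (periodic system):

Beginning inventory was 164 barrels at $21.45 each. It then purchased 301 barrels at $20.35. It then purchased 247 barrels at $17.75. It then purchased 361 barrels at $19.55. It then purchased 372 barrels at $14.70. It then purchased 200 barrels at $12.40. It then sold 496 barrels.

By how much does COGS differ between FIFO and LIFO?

$3,362.20

FIFO COGS: 164 @ $21.45 + 301 @ $20.35 + 31 @ $17.75 = $10,193.40
LIFO COGS: 200 @ $12.40 + 296 @ $14.70 = $6,831.20
Difference = |$10,193.40 − $6,831.20| = $3,362.20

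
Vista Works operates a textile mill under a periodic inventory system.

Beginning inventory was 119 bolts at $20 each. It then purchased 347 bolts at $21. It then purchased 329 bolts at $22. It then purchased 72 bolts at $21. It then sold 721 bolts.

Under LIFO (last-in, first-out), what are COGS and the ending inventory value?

COGS = $15,470; ending inventory = $2,947

Sale 1 (721) [LIFO — newest first]: 72 @ $21 + 329 @ $22 + 320 @ $21 = $15,470
Ending inventory: 119 @ $20 + 27 @ $21 = $2,947
Check: goods available $18,417 = COGS $15,470 + ending $2,947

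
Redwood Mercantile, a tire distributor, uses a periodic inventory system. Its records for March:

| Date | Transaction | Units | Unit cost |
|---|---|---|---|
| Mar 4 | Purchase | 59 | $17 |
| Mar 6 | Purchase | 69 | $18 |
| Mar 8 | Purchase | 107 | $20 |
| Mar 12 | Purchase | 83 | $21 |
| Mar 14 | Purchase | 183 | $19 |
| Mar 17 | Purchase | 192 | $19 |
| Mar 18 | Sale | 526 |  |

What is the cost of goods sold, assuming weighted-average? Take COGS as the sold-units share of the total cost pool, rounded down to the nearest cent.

Mar 18, sell 526: 526/693 × $13,253.00 → $10,059.27
Ending inventory (cost pool remaining) = $3,193.73

COGS = $10,059.27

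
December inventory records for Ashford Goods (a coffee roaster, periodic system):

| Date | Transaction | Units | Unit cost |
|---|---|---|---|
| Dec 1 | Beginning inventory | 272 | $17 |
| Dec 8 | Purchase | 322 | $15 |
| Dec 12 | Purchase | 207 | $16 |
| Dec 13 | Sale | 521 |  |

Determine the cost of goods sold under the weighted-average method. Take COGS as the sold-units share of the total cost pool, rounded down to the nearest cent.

COGS = $8,303.47

Dec 13, sell 521: 521/801 × $12,766.00 → $8,303.47
Ending inventory (cost pool remaining) = $4,462.53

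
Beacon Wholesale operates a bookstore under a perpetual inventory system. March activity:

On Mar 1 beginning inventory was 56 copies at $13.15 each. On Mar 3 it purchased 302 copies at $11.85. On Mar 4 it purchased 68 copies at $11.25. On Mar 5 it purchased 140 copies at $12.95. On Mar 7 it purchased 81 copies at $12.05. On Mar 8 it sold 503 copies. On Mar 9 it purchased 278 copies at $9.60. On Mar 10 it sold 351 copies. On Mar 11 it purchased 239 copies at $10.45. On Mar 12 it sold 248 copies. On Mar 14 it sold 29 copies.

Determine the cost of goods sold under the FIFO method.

Mar 8, 503 sold [FIFO — oldest first]: 56 @ $13.15 + 302 @ $11.85 + 68 @ $11.25 + 77 @ $12.95 = $6,077.25
Mar 10, 351 sold [FIFO — oldest first]: 63 @ $12.95 + 81 @ $12.05 + 207 @ $9.60 = $3,779.10
Mar 12, 248 sold [FIFO — oldest first]: 71 @ $9.60 + 177 @ $10.45 = $2,531.25
Mar 14, 29 sold [FIFO — oldest first]: 29 @ $10.45 = $303.05
Total COGS = $6,077.25 + $3,779.10 + $2,531.25 + $303.05 = $12,690.65
Ending inventory: 33 @ $10.45 = $344.85

COGS = $12,690.65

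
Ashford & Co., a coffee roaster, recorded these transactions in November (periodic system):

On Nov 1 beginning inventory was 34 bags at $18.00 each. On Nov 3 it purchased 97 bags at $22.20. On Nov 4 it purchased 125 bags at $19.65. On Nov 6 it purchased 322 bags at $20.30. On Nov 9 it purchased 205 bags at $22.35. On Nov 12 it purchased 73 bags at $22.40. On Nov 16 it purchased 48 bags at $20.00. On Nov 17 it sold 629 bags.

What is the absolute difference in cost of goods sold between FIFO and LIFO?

$429.75

FIFO COGS: 34 @ $18.00 + 97 @ $22.20 + 125 @ $19.65 + 322 @ $20.30 + 51 @ $22.35 = $12,898.10
LIFO COGS: 48 @ $20.00 + 73 @ $22.40 + 205 @ $22.35 + 303 @ $20.30 = $13,327.85
Difference = |$12,898.10 − $13,327.85| = $429.75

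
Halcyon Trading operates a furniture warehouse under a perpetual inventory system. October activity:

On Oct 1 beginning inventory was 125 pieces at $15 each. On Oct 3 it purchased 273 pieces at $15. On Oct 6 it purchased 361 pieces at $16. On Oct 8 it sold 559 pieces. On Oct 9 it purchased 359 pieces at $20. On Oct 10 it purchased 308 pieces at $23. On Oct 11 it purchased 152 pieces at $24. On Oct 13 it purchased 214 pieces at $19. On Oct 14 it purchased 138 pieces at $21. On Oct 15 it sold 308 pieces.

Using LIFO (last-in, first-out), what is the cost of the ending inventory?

Ending inventory = $21,748

Oct 8, 559 sold [LIFO — newest first]: 361 @ $16 + 198 @ $15 = $8,746
Oct 15, 308 sold [LIFO — newest first]: 138 @ $21 + 170 @ $19 = $6,128
Total COGS = $8,746 + $6,128 = $14,874
Ending inventory: 125 @ $15 + 75 @ $15 + 359 @ $20 + 308 @ $23 + 152 @ $24 + 44 @ $19 = $21,748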